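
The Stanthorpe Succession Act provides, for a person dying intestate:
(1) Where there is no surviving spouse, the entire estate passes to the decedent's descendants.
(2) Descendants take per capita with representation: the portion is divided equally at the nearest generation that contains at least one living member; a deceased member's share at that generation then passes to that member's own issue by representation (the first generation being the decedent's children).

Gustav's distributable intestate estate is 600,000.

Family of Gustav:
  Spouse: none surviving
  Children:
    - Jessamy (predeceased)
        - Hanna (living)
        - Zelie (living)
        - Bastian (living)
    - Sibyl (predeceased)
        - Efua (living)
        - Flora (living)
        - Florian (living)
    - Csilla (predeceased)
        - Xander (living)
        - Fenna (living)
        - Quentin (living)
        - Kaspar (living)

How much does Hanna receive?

Hanna receives 60,000.

The entire 600,000 passes to the descendants.
No child survives, so the initial division is made at the grandchildren's generation.
That amount (600,000) is divided into 10 shares of 60,000: Hanna, Zelie, Bastian, Efua, Flora, Florian, Xander, Fenna, Quentin, and Kaspar each take 60,000.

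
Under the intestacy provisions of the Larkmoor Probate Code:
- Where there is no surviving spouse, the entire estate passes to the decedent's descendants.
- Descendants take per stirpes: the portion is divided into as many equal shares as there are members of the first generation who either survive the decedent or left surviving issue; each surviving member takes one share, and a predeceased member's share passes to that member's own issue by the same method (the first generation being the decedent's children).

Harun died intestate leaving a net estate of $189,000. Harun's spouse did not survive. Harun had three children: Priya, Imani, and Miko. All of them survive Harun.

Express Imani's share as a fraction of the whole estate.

Imani receives 1/3 of the estate.

The entire $189,000 passes to the descendants.
That amount ($189,000) is divided into 3 shares of $63,000: Priya, Imani, and Miko each take $63,000.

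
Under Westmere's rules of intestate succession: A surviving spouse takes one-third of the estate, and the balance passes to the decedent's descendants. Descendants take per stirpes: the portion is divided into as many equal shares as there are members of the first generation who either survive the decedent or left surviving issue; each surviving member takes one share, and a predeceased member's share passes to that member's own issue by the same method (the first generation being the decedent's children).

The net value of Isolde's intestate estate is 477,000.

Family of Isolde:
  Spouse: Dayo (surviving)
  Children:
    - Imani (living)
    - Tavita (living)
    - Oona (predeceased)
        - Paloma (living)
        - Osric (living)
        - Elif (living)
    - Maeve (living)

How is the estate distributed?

Dayo takes one-third of 477,000 = 159,000. The remaining 318,000 passes to the descendants.
The descendants' portion (318,000) is divided into 4 shares of 79,500: Imani, Tavita, and Maeve each take 79,500; Oona's 79,500 share passes to Oona's issue.
Oona's share (79,500) is divided into 3 shares of 26,500: Paloma, Osric, and Elif each take 26,500.

Dayo: 159,000; Imani: 79,500; Tavita: 79,500; Paloma: 26,500; Osric: 26,500; Elif: 26,500; Maeve: 79,500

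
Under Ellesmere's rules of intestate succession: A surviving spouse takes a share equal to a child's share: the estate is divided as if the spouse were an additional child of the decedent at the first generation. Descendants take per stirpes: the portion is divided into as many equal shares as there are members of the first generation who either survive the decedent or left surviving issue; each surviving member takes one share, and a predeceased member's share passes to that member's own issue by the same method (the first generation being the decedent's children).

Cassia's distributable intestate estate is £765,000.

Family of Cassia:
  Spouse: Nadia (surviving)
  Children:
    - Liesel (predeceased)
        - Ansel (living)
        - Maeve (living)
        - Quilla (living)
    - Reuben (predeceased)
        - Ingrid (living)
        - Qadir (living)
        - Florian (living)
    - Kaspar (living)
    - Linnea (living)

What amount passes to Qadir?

Qadir receives £51,000.

The spouse counts as an additional share at the children's level, so there are 5 primary shares of £153,000. Nadia takes one such share (£153,000).
The children's combined portion (£612,000) is divided into 4 shares of £153,000: Kaspar and Linnea each take £153,000; Liesel's £153,000 share passes to Liesel's issue; Reuben's £153,000 share passes to Reuben's issue.
Liesel's share (£153,000) is divided into 3 shares of £51,000: Ansel, Maeve, and Quilla each take £51,000.
Reuben's share (£153,000) is divided into 3 shares of £51,000: Ingrid, Qadir, and Florian each take £51,000.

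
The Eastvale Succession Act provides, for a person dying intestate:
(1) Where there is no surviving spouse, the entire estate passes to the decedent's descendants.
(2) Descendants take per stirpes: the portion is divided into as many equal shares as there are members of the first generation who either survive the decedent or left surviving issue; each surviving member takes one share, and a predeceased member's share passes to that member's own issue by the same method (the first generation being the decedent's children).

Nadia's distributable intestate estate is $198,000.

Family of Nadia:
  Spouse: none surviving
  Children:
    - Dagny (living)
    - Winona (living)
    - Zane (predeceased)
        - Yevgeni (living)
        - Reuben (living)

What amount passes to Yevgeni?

The entire $198,000 passes to the descendants.
That amount ($198,000) is divided into 3 shares of $66,000: Dagny and Winona each take $66,000; Zane's $66,000 share passes to Zane's issue.
Zane's share ($66,000) is divided into 2 shares of $33,000: Yevgeni and Reuben each take $33,000.

Yevgeni receives $33,000.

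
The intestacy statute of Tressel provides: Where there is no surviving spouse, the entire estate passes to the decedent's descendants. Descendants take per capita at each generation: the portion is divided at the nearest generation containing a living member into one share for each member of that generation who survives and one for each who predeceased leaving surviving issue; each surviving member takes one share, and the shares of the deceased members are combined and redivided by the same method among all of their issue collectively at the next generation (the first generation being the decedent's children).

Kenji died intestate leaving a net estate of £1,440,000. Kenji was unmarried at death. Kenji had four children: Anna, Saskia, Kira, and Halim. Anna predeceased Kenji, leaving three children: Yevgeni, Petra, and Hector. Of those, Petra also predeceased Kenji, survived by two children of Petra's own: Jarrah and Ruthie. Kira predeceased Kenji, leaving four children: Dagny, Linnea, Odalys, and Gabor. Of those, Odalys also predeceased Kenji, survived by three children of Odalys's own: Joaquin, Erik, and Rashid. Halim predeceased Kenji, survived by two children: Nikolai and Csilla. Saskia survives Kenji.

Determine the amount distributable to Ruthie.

Ruthie receives £48,000.

The entire £1,440,000 passes to the descendants.
That amount (£1,440,000) is divided at the children's generation into 4 shares of £360,000. Saskia takes £360,000. The 3 shares of the deceased (Anna, Kira, and Halim) are combined into a pool of £1,080,000.
That pool (£1,080,000) is divided at the grandchildren's generation into 9 shares of £120,000. Yevgeni, Hector, Dagny, Linnea, Gabor, Nikolai, and Csilla each take £120,000. The 2 shares of the deceased (Petra and Odalys) are combined into a pool of £240,000.
That pool (£240,000) is divided at the great-grandchildren's generation equally among Jarrah, Ruthie, Joaquin, Erik, and Rashid: £48,000 each.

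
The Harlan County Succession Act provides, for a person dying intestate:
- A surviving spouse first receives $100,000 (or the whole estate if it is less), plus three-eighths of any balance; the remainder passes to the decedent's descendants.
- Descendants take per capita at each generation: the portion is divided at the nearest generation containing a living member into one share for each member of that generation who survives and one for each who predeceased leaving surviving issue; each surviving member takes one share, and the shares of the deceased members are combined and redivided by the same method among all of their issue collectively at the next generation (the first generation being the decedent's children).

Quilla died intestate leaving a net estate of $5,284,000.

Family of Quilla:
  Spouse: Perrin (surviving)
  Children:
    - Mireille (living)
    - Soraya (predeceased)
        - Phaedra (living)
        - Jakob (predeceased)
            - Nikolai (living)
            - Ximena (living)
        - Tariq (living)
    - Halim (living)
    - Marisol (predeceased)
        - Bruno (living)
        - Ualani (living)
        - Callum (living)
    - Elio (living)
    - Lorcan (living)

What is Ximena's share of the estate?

Ximena receives $90,000.

Perrin first takes $100,000, leaving a balance of $5,184,000. Perrin then takes three-eighths of the balance ($1,944,000), for a total of $2,044,000. The remaining $3,240,000 passes to the descendants.
The descendants' portion ($3,240,000) is divided at the children's generation into 6 shares of $540,000. Mireille, Halim, Elio, and Lorcan each take $540,000. The 2 shares of the deceased (Soraya and Marisol) are combined into a pool of $1,080,000.
That pool ($1,080,000) is divided at the grandchildren's generation into 6 shares of $180,000. Phaedra, Tariq, Bruno, Ualani, and Callum each take $180,000. The remaining share for the deceased Jakob ($180,000) is carried to the next generation.
That pool ($180,000) is divided at the great-grandchildren's generation equally among Nikolai and Ximena: $90,000 each.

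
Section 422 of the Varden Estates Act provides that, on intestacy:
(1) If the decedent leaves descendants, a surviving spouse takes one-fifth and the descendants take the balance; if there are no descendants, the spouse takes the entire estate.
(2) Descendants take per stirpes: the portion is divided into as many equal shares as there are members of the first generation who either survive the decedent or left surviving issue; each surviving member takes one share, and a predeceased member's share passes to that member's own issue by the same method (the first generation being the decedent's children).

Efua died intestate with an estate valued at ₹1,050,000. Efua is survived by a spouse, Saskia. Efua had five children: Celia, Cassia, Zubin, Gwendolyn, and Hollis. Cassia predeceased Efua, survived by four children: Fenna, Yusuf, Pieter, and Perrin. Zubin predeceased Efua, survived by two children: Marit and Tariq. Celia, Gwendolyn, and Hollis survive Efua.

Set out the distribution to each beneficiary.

Saskia takes one-fifth of ₹1,050,000 = ₹210,000. The remaining ₹840,000 passes to the descendants.
The descendants' portion (₹840,000) is divided into 5 shares of ₹168,000: Celia, Gwendolyn, and Hollis each take ₹168,000; Cassia's ₹168,000 share passes to Cassia's issue; Zubin's ₹168,000 share passes to Zubin's issue.
Cassia's share (₹168,000) is divided into 4 shares of ₹42,000: Fenna, Yusuf, Pieter, and Perrin each take ₹42,000.
Zubin's share (₹168,000) is divided into 2 shares of ₹84,000: Marit and Tariq each take ₹84,000.

Saskia: ₹210,000; Celia: ₹168,000; Fenna: ₹42,000; Yusuf: ₹42,000; Pieter: ₹42,000; Perrin: ₹42,000; Marit: ₹84,000; Tariq: ₹84,000; Gwendolyn: ₹168,000; Hollis: ₹168,000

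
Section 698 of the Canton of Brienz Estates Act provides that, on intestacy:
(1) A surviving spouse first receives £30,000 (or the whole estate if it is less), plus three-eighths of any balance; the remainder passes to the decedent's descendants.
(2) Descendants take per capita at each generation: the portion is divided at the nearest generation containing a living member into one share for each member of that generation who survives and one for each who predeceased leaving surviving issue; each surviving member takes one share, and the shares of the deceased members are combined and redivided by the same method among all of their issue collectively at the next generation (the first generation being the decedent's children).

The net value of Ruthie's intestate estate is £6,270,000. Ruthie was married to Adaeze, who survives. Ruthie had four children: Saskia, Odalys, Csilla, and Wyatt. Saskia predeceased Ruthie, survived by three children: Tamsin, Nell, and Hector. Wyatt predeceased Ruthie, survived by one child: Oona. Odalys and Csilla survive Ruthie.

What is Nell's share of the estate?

Nell receives £487,500.

Adaeze first takes £30,000, leaving a balance of £6,240,000. Adaeze then takes three-eighths of the balance (£2,340,000), for a total of £2,370,000. The remaining £3,900,000 passes to the descendants.
The descendants' portion (£3,900,000) is divided at the children's generation into 4 shares of £975,000. Odalys and Csilla each take £975,000. The 2 shares of the deceased (Saskia and Wyatt) are combined into a pool of £1,950,000.
That pool (£1,950,000) is divided at the grandchildren's generation equally among Tamsin, Nell, Hector, and Oona: £487,500 each.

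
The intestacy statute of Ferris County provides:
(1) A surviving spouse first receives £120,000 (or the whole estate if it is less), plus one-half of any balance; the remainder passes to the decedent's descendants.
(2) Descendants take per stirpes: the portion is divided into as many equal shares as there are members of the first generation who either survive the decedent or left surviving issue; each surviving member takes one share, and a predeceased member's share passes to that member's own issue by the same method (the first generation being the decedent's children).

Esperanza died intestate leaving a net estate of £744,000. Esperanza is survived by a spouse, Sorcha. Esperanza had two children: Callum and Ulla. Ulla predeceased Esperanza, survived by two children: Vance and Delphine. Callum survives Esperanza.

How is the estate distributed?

Sorcha: £432,000; Callum: £156,000; Vance: £78,000; Delphine: £78,000

Sorcha first takes £120,000, leaving a balance of £624,000. Sorcha then takes one-half of the balance (£312,000), for a total of £432,000. The remaining £312,000 passes to the descendants.
The descendants' portion (£312,000) is divided into 2 shares of £156,000: Callum takes £156,000; Ulla's £156,000 share passes to Ulla's issue.
Ulla's share (£156,000) is divided into 2 shares of £78,000: Vance and Delphine each take £78,000.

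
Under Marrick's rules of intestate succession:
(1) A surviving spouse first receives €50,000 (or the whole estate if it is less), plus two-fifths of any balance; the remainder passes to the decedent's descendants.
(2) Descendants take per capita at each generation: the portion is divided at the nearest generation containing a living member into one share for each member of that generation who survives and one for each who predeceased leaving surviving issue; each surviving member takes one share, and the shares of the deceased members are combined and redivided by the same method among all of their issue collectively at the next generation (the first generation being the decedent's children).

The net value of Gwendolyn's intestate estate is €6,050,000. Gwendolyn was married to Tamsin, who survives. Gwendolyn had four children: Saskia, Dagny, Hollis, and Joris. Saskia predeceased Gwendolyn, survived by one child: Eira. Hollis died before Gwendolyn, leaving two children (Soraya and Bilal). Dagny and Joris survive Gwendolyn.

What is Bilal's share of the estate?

Tamsin first takes €50,000, leaving a balance of €6,000,000. Tamsin then takes two-fifths of the balance (€2,400,000), for a total of €2,450,000. The remaining €3,600,000 passes to the descendants.
The descendants' portion (€3,600,000) is divided at the children's generation into 4 shares of €900,000. Dagny and Joris each take €900,000. The 2 shares of the deceased (Saskia and Hollis) are combined into a pool of €1,800,000.
That pool (€1,800,000) is divided at the grandchildren's generation equally among Eira, Soraya, and Bilal: €600,000 each.

Bilal receives €600,000.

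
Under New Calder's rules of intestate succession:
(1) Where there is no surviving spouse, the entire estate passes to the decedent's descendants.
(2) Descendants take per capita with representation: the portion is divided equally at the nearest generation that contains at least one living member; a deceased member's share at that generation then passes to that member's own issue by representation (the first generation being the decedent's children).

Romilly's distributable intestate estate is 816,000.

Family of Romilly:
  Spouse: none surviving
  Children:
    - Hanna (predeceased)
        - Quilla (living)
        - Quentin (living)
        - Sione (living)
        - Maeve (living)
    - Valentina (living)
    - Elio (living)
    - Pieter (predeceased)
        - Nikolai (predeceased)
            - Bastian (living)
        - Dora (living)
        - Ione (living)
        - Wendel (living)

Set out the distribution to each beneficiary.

Quilla: 51,000; Quentin: 51,000; Sione: 51,000; Maeve: 51,000; Valentina: 204,000; Elio: 204,000; Bastian: 51,000; Dora: 51,000; Ione: 51,000; Wendel: 51,000

The entire 816,000 passes to the descendants.
That amount (816,000) is divided into 4 shares of 204,000: Valentina and Elio each take 204,000; Hanna's 204,000 share passes to Hanna's issue; Pieter's 204,000 share passes to Pieter's issue.
Hanna's share (204,000) is divided into 4 shares of 51,000: Quilla, Quentin, Sione, and Maeve each take 51,000.
Pieter's share (204,000) is divided into 4 shares of 51,000: Dora, Ione, and Wendel each take 51,000; Nikolai's 51,000 share passes to Nikolai's issue.
Nikolai's share (51,000) passes entirely to Bastian.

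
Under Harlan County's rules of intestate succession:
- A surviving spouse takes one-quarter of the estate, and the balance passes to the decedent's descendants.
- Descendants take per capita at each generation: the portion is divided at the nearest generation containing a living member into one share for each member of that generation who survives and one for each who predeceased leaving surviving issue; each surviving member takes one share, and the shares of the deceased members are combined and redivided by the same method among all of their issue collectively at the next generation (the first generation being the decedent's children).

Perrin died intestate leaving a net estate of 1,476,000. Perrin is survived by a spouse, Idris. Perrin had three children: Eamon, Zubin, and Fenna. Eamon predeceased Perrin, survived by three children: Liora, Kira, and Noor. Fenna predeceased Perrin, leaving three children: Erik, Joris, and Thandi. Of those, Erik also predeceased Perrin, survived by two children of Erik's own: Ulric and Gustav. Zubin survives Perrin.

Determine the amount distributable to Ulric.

Idris takes one-quarter of 1,476,000 = 369,000. The remaining 1,107,000 passes to the descendants.
The descendants' portion (1,107,000) is divided at the children's generation into 3 shares of 369,000. Zubin takes 369,000. The 2 shares of the deceased (Eamon and Fenna) are combined into a pool of 738,000.
That pool (738,000) is divided at the grandchildren's generation into 6 shares of 123,000. Liora, Kira, Noor, Joris, and Thandi each take 123,000. The remaining share for the deceased Erik (123,000) is carried to the next generation.
That pool (123,000) is divided at the great-grandchildren's generation equally among Ulric and Gustav: 61,500 each.

Ulric receives 61,500.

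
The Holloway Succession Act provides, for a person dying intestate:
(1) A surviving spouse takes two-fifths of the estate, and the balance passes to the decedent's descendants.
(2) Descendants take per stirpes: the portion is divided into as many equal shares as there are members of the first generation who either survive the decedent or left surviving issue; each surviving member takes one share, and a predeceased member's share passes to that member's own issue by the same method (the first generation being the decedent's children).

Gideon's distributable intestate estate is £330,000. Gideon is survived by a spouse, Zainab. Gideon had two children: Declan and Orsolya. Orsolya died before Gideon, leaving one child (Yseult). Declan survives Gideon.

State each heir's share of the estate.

Zainab: £132,000; Declan: £99,000; Yseult: £99,000

Zainab takes two-fifths of £330,000 = £132,000. The remaining £198,000 passes to the descendants.
The descendants' portion (£198,000) is divided into 2 shares of £99,000: Declan takes £99,000; Orsolya's £99,000 share passes to Orsolya's issue.
Orsolya's share (£99,000) passes entirely to Yseult.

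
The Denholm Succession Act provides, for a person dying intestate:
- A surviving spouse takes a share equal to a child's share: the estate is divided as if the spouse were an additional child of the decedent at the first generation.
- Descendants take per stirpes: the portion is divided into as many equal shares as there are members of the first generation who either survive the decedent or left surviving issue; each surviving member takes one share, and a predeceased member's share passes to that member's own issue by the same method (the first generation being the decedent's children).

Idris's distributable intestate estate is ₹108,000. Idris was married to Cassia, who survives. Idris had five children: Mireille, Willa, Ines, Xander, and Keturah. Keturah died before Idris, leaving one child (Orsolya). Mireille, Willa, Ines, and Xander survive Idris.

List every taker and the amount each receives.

The spouse counts as an additional share at the children's level, so there are 6 primary shares of ₹18,000. Cassia takes one such share (₹18,000).
The children's combined portion (₹90,000) is divided into 5 shares of ₹18,000: Mireille, Willa, Ines, and Xander each take ₹18,000; Keturah's ₹18,000 share passes to Keturah's issue.
Keturah's share (₹18,000) passes entirely to Orsolya.

Cassia: ₹18,000; Mireille: ₹18,000; Willa: ₹18,000; Ines: ₹18,000; Xander: ₹18,000; Orsolya: ₹18,000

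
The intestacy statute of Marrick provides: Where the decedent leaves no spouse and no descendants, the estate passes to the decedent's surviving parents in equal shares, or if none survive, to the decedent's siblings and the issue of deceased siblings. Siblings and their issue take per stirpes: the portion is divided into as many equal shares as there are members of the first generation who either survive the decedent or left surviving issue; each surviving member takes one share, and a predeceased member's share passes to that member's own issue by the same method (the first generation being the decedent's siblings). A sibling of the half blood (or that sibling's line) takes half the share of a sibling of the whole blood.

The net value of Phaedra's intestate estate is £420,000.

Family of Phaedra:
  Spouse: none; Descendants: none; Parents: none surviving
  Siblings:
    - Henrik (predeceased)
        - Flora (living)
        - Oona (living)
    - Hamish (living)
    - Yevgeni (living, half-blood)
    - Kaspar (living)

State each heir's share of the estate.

The entire £420,000 passes to the siblings and their issue.
Counting each half-blood sibling's line as half a unit, there are 7/2 units in £420,000, so one unit is £120,000. Whole-blood lines (Henrik, Hamish, and Kaspar) take £120,000 each; half-blood lines (Yevgeni) take £60,000 each.
Henrik's share (£120,000) is divided into 2 shares of £60,000: Flora and Oona each take £60,000.

Flora: £60,000; Oona: £60,000; Hamish: £120,000; Yevgeni: £60,000; Kaspar: £120,000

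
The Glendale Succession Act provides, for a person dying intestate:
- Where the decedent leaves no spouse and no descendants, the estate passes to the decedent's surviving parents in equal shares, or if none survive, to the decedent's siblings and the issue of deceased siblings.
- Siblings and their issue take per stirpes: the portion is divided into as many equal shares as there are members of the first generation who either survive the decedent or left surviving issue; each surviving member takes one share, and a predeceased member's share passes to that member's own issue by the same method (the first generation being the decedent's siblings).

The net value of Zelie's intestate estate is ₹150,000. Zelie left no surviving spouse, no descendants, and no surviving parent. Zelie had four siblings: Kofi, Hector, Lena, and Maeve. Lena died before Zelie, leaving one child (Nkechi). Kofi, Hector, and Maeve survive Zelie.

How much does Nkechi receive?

The entire ₹150,000 passes to the siblings and their issue.
That amount (₹150,000) is divided into 4 shares of ₹37,500: Kofi, Hector, and Maeve each take ₹37,500; Lena's ₹37,500 share passes to Lena's issue.
Lena's share (₹37,500) passes entirely to Nkechi.

Nkechi receives ₹37,500.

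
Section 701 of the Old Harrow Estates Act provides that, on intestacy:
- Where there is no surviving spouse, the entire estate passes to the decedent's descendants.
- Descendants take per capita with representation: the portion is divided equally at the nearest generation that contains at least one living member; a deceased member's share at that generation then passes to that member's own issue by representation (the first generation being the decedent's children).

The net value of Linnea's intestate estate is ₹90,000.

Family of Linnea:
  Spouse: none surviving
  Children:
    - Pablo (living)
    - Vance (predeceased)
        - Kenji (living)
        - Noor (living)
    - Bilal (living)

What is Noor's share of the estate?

The entire ₹90,000 passes to the descendants.
That amount (₹90,000) is divided into 3 shares of ₹30,000: Pablo and Bilal each take ₹30,000; Vance's ₹30,000 share passes to Vance's issue.
Vance's share (₹30,000) is divided into 2 shares of ₹15,000: Kenji and Noor each take ₹15,000.

Noor receives ₹15,000.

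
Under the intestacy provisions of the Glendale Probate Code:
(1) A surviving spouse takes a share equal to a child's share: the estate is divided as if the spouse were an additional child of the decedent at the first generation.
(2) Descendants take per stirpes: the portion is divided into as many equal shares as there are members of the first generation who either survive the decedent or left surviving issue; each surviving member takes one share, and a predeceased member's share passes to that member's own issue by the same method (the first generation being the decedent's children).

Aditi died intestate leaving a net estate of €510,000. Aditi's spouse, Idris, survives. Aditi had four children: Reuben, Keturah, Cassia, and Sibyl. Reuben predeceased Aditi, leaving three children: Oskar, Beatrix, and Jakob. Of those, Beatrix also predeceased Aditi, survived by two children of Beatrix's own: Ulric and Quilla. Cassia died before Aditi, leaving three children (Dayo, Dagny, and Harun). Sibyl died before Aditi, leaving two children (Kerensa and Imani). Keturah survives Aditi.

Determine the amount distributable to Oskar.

Oskar receives €34,000.

The spouse counts as an additional share at the children's level, so there are 5 primary shares of €102,000. Idris takes one such share (€102,000).
The children's combined portion (€408,000) is divided into 4 shares of €102,000: Keturah takes €102,000; Reuben's €102,000 share passes to Reuben's issue; Cassia's €102,000 share passes to Cassia's issue; Sibyl's €102,000 share passes to Sibyl's issue.
Reuben's share (€102,000) is divided into 3 shares of €34,000: Oskar and Jakob each take €34,000; Beatrix's €34,000 share passes to Beatrix's issue.
Beatrix's share (€34,000) is divided into 2 shares of €17,000: Ulric and Quilla each take €17,000.
Cassia's share (€102,000) is divided into 3 shares of €34,000: Dayo, Dagny, and Harun each take €34,000.
Sibyl's share (€102,000) is divided into 2 shares of €51,000: Kerensa and Imani each take €51,000.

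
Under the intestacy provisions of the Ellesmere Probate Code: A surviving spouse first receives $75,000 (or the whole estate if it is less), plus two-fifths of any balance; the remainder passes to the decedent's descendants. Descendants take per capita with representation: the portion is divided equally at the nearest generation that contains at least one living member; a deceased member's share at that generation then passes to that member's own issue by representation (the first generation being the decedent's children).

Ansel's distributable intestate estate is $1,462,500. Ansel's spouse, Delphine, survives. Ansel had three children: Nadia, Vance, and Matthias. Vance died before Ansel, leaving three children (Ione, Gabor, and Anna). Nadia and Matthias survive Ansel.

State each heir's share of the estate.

Delphine: $630,000; Nadia: $277,500; Ione: $92,500; Gabor: $92,500; Anna: $92,500; Matthias: $277,500

Delphine first takes $75,000, leaving a balance of $1,387,500. Delphine then takes two-fifths of the balance ($555,000), for a total of $630,000. The remaining $832,500 passes to the descendants.
The descendants' portion ($832,500) is divided into 3 shares of $277,500: Nadia and Matthias each take $277,500; Vance's $277,500 share passes to Vance's issue.
Vance's share ($277,500) is divided into 3 shares of $92,500: Ione, Gabor, and Anna each take $92,500.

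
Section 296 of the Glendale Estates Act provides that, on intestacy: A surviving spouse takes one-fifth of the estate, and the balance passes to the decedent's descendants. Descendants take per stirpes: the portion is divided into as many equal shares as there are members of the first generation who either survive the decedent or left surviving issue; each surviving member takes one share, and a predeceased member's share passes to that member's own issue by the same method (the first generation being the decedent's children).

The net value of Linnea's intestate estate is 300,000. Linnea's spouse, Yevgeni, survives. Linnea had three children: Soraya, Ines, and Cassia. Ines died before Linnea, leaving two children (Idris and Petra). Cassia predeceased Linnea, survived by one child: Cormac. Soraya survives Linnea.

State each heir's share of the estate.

Yevgeni: 60,000; Soraya: 80,000; Idris: 40,000; Petra: 40,000; Cormac: 80,000

Yevgeni takes one-fifth of 300,000 = 60,000. The remaining 240,000 passes to the descendants.
The descendants' portion (240,000) is divided into 3 shares of 80,000: Soraya takes 80,000; Ines's 80,000 share passes to Ines's issue; Cassia's 80,000 share passes to Cassia's issue.
Ines's share (80,000) is divided into 2 shares of 40,000: Idris and Petra each take 40,000.
Cassia's share (80,000) passes entirely to Cormac.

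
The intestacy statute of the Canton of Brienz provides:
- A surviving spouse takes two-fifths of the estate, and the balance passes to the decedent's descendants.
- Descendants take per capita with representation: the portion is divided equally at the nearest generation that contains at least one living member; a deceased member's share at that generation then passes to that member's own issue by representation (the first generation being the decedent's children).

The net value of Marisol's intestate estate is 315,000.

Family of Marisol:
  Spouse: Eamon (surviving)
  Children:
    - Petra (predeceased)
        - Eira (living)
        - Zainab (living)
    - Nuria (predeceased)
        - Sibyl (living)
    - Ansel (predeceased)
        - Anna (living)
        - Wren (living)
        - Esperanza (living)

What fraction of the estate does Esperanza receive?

Esperanza receives 1/10 of the estate.

Eamon takes two-fifths of 315,000 = 126,000. The remaining 189,000 passes to the descendants.
No child survives, so the initial division is made at the grandchildren's generation.
The descendants' portion (189,000) is divided into 6 shares of 31,500: Eira, Zainab, Sibyl, Anna, Wren, and Esperanza each take 31,500.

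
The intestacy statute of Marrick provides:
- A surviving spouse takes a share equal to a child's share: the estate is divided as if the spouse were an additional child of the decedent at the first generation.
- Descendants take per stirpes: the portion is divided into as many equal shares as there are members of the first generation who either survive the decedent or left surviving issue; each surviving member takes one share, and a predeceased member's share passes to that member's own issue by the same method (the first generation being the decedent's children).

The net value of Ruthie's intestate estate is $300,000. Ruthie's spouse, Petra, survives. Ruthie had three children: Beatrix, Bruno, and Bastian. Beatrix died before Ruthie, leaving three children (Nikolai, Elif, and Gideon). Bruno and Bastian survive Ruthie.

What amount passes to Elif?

Elif receives $25,000.

The spouse counts as an additional share at the children's level, so there are 4 primary shares of $75,000. Petra takes one such share ($75,000).
The children's combined portion ($225,000) is divided into 3 shares of $75,000: Bruno and Bastian each take $75,000; Beatrix's $75,000 share passes to Beatrix's issue.
Beatrix's share ($75,000) is divided into 3 shares of $25,000: Nikolai, Elif, and Gideon each take $25,000.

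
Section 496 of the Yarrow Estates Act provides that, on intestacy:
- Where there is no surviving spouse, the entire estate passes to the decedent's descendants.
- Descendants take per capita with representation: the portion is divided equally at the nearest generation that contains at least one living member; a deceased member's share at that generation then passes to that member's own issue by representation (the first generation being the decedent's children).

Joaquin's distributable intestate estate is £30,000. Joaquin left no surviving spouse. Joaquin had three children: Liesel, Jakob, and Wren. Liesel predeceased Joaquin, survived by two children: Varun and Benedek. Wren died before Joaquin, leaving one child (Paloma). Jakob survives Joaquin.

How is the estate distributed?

The entire £30,000 passes to the descendants.
That amount (£30,000) is divided into 3 shares of £10,000: Jakob takes £10,000; Liesel's £10,000 share passes to Liesel's issue; Wren's £10,000 share passes to Wren's issue.
Liesel's share (£10,000) is divided into 2 shares of £5,000: Varun and Benedek each take £5,000.
Wren's share (£10,000) passes entirely to Paloma.

Varun: £5,000; Benedek: £5,000; Jakob: £10,000; Paloma: £10,000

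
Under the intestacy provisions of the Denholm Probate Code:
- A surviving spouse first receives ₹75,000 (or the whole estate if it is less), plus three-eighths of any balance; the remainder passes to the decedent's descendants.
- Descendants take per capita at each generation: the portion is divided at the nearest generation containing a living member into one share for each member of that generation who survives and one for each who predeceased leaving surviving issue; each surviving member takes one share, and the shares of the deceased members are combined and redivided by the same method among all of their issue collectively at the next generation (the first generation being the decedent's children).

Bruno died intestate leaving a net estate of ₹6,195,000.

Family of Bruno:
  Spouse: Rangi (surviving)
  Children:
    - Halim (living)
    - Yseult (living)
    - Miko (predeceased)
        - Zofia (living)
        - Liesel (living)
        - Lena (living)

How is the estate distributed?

Rangi first takes ₹75,000, leaving a balance of ₹6,120,000. Rangi then takes three-eighths of the balance (₹2,295,000), for a total of ₹2,370,000. The remaining ₹3,825,000 passes to the descendants.
The descendants' portion (₹3,825,000) is divided at the children's generation into 3 shares of ₹1,275,000. Halim and Yseult each take ₹1,275,000. The remaining share for the deceased Miko (₹1,275,000) is carried to the next generation.
That pool (₹1,275,000) is divided at the grandchildren's generation equally among Zofia, Liesel, and Lena: ₹425,000 each.

Rangi: ₹2,370,000; Halim: ₹1,275,000; Yseult: ₹1,275,000; Zofia: ₹425,000; Liesel: ₹425,000; Lena: ₹425,000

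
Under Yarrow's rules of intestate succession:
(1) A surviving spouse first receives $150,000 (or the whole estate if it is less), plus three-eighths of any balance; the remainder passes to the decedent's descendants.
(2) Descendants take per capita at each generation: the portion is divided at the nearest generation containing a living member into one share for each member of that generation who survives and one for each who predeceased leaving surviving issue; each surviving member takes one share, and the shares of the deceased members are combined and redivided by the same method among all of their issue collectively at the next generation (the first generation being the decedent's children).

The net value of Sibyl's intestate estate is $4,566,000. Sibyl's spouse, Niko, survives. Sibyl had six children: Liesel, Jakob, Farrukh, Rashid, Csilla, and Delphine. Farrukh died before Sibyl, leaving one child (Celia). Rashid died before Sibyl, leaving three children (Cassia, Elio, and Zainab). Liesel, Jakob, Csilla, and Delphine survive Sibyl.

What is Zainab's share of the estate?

Zainab receives $230,000.

Niko first takes $150,000, leaving a balance of $4,416,000. Niko then takes three-eighths of the balance ($1,656,000), for a total of $1,806,000. The remaining $2,760,000 passes to the descendants.
The descendants' portion ($2,760,000) is divided at the children's generation into 6 shares of $460,000. Liesel, Jakob, Csilla, and Delphine each take $460,000. The 2 shares of the deceased (Farrukh and Rashid) are combined into a pool of $920,000.
That pool ($920,000) is divided at the grandchildren's generation equally among Celia, Cassia, Elio, and Zainab: $230,000 each.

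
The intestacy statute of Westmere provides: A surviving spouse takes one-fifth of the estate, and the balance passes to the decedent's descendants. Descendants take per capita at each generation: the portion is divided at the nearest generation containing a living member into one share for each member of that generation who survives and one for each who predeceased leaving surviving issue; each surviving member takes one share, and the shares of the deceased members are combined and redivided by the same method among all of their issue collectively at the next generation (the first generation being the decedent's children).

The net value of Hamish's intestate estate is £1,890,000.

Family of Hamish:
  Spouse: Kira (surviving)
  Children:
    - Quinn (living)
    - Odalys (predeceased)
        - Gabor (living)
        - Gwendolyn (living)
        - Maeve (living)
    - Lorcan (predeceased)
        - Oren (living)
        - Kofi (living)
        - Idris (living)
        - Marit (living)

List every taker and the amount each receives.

Kira: £378,000; Quinn: £504,000; Gabor: £144,000; Gwendolyn: £144,000; Maeve: £144,000; Oren: £144,000; Kofi: £144,000; Idris: £144,000; Marit: £144,000

Kira takes one-fifth of £1,890,000 = £378,000. The remaining £1,512,000 passes to the descendants.
The descendants' portion (£1,512,000) is divided at the children's generation into 3 shares of £504,000. Quinn takes £504,000. The 2 shares of the deceased (Odalys and Lorcan) are combined into a pool of £1,008,000.
That pool (£1,008,000) is divided at the grandchildren's generation equally among Gabor, Gwendolyn, Maeve, Oren, Kofi, Idris, and Marit: £144,000 each.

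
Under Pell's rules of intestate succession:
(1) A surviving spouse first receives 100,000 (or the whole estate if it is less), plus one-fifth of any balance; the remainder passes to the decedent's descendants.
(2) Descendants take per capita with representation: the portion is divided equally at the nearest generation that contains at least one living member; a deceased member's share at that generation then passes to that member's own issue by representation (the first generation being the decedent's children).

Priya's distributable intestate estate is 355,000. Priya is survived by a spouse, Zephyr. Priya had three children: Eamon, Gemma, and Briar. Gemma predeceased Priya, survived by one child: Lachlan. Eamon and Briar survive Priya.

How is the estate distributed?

Zephyr first takes 100,000, leaving a balance of 255,000. Zephyr then takes one-fifth of the balance (51,000), for a total of 151,000. The remaining 204,000 passes to the descendants.
The descendants' portion (204,000) is divided into 3 shares of 68,000: Eamon and Briar each take 68,000; Gemma's 68,000 share passes to Gemma's issue.
Gemma's share (68,000) passes entirely to Lachlan.

Zephyr: 151,000; Eamon: 68,000; Lachlan: 68,000; Briar: 68,000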